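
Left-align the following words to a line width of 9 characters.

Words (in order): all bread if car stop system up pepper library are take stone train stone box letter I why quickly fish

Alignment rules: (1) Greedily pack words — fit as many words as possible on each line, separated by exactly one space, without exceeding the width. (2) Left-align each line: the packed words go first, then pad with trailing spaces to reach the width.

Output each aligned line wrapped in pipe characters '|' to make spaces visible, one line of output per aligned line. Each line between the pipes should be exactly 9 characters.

Line 1: ['all', 'bread'] (min_width=9, slack=0)
Line 2: ['if', 'car'] (min_width=6, slack=3)
Line 3: ['stop'] (min_width=4, slack=5)
Line 4: ['system', 'up'] (min_width=9, slack=0)
Line 5: ['pepper'] (min_width=6, slack=3)
Line 6: ['library'] (min_width=7, slack=2)
Line 7: ['are', 'take'] (min_width=8, slack=1)
Line 8: ['stone'] (min_width=5, slack=4)
Line 9: ['train'] (min_width=5, slack=4)
Line 10: ['stone', 'box'] (min_width=9, slack=0)
Line 11: ['letter', 'I'] (min_width=8, slack=1)
Line 12: ['why'] (min_width=3, slack=6)
Line 13: ['quickly'] (min_width=7, slack=2)
Line 14: ['fish'] (min_width=4, slack=5)

Answer: |all bread|
|if car   |
|stop     |
|system up|
|pepper   |
|library  |
|are take |
|stone    |
|train    |
|stone box|
|letter I |
|why      |
|quickly  |
|fish     |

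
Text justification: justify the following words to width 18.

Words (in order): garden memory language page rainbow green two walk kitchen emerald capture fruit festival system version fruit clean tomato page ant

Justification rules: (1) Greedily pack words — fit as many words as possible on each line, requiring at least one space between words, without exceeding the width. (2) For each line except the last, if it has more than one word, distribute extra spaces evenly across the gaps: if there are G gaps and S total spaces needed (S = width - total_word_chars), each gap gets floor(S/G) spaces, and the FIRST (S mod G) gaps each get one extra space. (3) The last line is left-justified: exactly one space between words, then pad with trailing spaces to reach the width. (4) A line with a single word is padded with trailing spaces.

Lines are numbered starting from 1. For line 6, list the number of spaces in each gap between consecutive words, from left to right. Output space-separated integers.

Line 1: ['garden', 'memory'] (min_width=13, slack=5)
Line 2: ['language', 'page'] (min_width=13, slack=5)
Line 3: ['rainbow', 'green', 'two'] (min_width=17, slack=1)
Line 4: ['walk', 'kitchen'] (min_width=12, slack=6)
Line 5: ['emerald', 'capture'] (min_width=15, slack=3)
Line 6: ['fruit', 'festival'] (min_width=14, slack=4)
Line 7: ['system', 'version'] (min_width=14, slack=4)
Line 8: ['fruit', 'clean', 'tomato'] (min_width=18, slack=0)
Line 9: ['page', 'ant'] (min_width=8, slack=10)

Answer: 5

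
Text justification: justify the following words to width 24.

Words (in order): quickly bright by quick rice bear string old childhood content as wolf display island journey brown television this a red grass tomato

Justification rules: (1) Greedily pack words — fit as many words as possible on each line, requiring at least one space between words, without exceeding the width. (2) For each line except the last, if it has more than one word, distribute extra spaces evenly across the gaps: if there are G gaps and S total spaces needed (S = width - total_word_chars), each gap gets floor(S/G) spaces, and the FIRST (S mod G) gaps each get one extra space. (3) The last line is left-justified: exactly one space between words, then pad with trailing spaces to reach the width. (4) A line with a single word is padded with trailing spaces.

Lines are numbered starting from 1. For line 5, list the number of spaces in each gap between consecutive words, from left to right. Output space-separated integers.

Line 1: ['quickly', 'bright', 'by', 'quick'] (min_width=23, slack=1)
Line 2: ['rice', 'bear', 'string', 'old'] (min_width=20, slack=4)
Line 3: ['childhood', 'content', 'as'] (min_width=20, slack=4)
Line 4: ['wolf', 'display', 'island'] (min_width=19, slack=5)
Line 5: ['journey', 'brown', 'television'] (min_width=24, slack=0)
Line 6: ['this', 'a', 'red', 'grass', 'tomato'] (min_width=23, slack=1)

Answer: 1 1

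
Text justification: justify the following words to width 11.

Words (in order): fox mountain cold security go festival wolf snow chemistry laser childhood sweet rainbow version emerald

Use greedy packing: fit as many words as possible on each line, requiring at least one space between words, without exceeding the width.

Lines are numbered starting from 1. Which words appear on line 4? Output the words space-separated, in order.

Line 1: ['fox'] (min_width=3, slack=8)
Line 2: ['mountain'] (min_width=8, slack=3)
Line 3: ['cold'] (min_width=4, slack=7)
Line 4: ['security', 'go'] (min_width=11, slack=0)
Line 5: ['festival'] (min_width=8, slack=3)
Line 6: ['wolf', 'snow'] (min_width=9, slack=2)
Line 7: ['chemistry'] (min_width=9, slack=2)
Line 8: ['laser'] (min_width=5, slack=6)
Line 9: ['childhood'] (min_width=9, slack=2)
Line 10: ['sweet'] (min_width=5, slack=6)
Line 11: ['rainbow'] (min_width=7, slack=4)
Line 12: ['version'] (min_width=7, slack=4)
Line 13: ['emerald'] (min_width=7, slack=4)

Answer: security go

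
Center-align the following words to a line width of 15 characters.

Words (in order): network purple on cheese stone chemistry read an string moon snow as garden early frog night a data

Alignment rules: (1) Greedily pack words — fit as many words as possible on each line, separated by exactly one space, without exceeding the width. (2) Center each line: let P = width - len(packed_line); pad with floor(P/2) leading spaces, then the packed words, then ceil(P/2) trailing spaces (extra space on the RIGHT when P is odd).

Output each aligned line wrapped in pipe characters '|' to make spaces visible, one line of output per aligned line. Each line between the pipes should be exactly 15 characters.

Answer: |network purple |
|on cheese stone|
|chemistry read |
|an string moon |
|snow as garden |
|  early frog   |
| night a data  |

Derivation:
Line 1: ['network', 'purple'] (min_width=14, slack=1)
Line 2: ['on', 'cheese', 'stone'] (min_width=15, slack=0)
Line 3: ['chemistry', 'read'] (min_width=14, slack=1)
Line 4: ['an', 'string', 'moon'] (min_width=14, slack=1)
Line 5: ['snow', 'as', 'garden'] (min_width=14, slack=1)
Line 6: ['early', 'frog'] (min_width=10, slack=5)
Line 7: ['night', 'a', 'data'] (min_width=12, slack=3)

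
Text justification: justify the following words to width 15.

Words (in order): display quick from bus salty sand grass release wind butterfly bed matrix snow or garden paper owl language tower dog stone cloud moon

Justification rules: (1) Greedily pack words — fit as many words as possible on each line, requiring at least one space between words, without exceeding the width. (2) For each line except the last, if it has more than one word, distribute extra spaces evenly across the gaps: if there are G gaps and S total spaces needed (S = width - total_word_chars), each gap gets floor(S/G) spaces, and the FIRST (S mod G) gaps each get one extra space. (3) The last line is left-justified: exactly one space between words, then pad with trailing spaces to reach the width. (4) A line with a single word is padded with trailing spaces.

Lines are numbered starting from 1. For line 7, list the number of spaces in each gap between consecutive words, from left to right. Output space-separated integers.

Answer: 4

Derivation:
Line 1: ['display', 'quick'] (min_width=13, slack=2)
Line 2: ['from', 'bus', 'salty'] (min_width=14, slack=1)
Line 3: ['sand', 'grass'] (min_width=10, slack=5)
Line 4: ['release', 'wind'] (min_width=12, slack=3)
Line 5: ['butterfly', 'bed'] (min_width=13, slack=2)
Line 6: ['matrix', 'snow', 'or'] (min_width=14, slack=1)
Line 7: ['garden', 'paper'] (min_width=12, slack=3)
Line 8: ['owl', 'language'] (min_width=12, slack=3)
Line 9: ['tower', 'dog', 'stone'] (min_width=15, slack=0)
Line 10: ['cloud', 'moon'] (min_width=10, slack=5)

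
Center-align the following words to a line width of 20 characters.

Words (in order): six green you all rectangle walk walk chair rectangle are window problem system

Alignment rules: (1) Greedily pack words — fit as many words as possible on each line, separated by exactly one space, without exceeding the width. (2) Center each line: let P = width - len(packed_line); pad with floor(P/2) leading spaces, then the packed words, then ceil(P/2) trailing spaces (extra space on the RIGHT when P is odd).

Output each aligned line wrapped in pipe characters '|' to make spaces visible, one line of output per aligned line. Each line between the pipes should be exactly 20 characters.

Answer: | six green you all  |
|rectangle walk walk |
|chair rectangle are |
|   window problem   |
|       system       |

Derivation:
Line 1: ['six', 'green', 'you', 'all'] (min_width=17, slack=3)
Line 2: ['rectangle', 'walk', 'walk'] (min_width=19, slack=1)
Line 3: ['chair', 'rectangle', 'are'] (min_width=19, slack=1)
Line 4: ['window', 'problem'] (min_width=14, slack=6)
Line 5: ['system'] (min_width=6, slack=14)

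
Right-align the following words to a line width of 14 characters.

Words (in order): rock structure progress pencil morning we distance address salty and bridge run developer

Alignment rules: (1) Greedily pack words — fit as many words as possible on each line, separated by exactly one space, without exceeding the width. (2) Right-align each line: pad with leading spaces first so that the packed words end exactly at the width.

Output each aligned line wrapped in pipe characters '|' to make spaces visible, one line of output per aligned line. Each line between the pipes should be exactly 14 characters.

Answer: |rock structure|
|      progress|
|pencil morning|
|   we distance|
| address salty|
|and bridge run|
|     developer|

Derivation:
Line 1: ['rock', 'structure'] (min_width=14, slack=0)
Line 2: ['progress'] (min_width=8, slack=6)
Line 3: ['pencil', 'morning'] (min_width=14, slack=0)
Line 4: ['we', 'distance'] (min_width=11, slack=3)
Line 5: ['address', 'salty'] (min_width=13, slack=1)
Line 6: ['and', 'bridge', 'run'] (min_width=14, slack=0)
Line 7: ['developer'] (min_width=9, slack=5)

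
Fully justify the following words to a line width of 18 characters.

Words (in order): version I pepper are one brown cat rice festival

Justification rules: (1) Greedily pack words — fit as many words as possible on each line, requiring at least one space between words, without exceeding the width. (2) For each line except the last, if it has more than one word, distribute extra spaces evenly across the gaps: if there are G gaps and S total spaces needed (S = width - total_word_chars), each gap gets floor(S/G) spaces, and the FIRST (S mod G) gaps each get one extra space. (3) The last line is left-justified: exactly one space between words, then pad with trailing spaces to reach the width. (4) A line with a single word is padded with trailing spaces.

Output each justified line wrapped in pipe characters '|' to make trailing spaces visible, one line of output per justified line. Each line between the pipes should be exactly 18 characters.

Line 1: ['version', 'I', 'pepper'] (min_width=16, slack=2)
Line 2: ['are', 'one', 'brown', 'cat'] (min_width=17, slack=1)
Line 3: ['rice', 'festival'] (min_width=13, slack=5)

Answer: |version  I  pepper|
|are  one brown cat|
|rice festival     |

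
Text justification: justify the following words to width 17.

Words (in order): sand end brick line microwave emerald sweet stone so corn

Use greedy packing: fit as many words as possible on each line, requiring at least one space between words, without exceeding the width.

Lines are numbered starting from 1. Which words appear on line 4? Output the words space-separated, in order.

Answer: stone so corn

Derivation:
Line 1: ['sand', 'end', 'brick'] (min_width=14, slack=3)
Line 2: ['line', 'microwave'] (min_width=14, slack=3)
Line 3: ['emerald', 'sweet'] (min_width=13, slack=4)
Line 4: ['stone', 'so', 'corn'] (min_width=13, slack=4)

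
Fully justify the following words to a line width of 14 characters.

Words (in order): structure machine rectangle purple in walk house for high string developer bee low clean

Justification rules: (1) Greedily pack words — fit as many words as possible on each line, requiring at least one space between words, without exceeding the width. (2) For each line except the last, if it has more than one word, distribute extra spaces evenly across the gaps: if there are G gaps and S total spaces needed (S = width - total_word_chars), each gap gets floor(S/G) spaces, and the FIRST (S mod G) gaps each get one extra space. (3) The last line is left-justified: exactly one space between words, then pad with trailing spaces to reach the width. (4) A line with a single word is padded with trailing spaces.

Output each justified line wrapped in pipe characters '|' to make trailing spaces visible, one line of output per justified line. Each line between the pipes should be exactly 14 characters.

Answer: |structure     |
|machine       |
|rectangle     |
|purple in walk|
|house for high|
|string        |
|developer  bee|
|low clean     |

Derivation:
Line 1: ['structure'] (min_width=9, slack=5)
Line 2: ['machine'] (min_width=7, slack=7)
Line 3: ['rectangle'] (min_width=9, slack=5)
Line 4: ['purple', 'in', 'walk'] (min_width=14, slack=0)
Line 5: ['house', 'for', 'high'] (min_width=14, slack=0)
Line 6: ['string'] (min_width=6, slack=8)
Line 7: ['developer', 'bee'] (min_width=13, slack=1)
Line 8: ['low', 'clean'] (min_width=9, slack=5)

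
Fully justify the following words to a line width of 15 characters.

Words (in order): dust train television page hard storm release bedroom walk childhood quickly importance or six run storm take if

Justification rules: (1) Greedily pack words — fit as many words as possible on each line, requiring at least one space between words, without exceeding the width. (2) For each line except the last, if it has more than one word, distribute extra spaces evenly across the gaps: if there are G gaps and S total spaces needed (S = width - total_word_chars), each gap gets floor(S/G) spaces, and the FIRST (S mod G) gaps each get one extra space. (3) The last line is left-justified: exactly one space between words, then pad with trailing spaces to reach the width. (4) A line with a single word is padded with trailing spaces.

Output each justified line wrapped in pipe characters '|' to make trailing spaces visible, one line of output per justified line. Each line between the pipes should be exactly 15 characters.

Line 1: ['dust', 'train'] (min_width=10, slack=5)
Line 2: ['television', 'page'] (min_width=15, slack=0)
Line 3: ['hard', 'storm'] (min_width=10, slack=5)
Line 4: ['release', 'bedroom'] (min_width=15, slack=0)
Line 5: ['walk', 'childhood'] (min_width=14, slack=1)
Line 6: ['quickly'] (min_width=7, slack=8)
Line 7: ['importance', 'or'] (min_width=13, slack=2)
Line 8: ['six', 'run', 'storm'] (min_width=13, slack=2)
Line 9: ['take', 'if'] (min_width=7, slack=8)

Answer: |dust      train|
|television page|
|hard      storm|
|release bedroom|
|walk  childhood|
|quickly        |
|importance   or|
|six  run  storm|
|take if        |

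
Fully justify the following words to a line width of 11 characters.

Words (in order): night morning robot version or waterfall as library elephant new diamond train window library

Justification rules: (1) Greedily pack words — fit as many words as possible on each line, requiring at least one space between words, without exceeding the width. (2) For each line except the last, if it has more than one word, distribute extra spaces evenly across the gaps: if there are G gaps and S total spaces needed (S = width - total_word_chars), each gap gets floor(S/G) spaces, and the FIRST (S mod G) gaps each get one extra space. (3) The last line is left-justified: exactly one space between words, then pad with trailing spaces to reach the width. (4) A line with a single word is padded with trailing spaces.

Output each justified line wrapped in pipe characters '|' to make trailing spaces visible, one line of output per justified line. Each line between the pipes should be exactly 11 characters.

Answer: |night      |
|morning    |
|robot      |
|version  or|
|waterfall  |
|as  library|
|elephant   |
|new diamond|
|train      |
|window     |
|library    |

Derivation:
Line 1: ['night'] (min_width=5, slack=6)
Line 2: ['morning'] (min_width=7, slack=4)
Line 3: ['robot'] (min_width=5, slack=6)
Line 4: ['version', 'or'] (min_width=10, slack=1)
Line 5: ['waterfall'] (min_width=9, slack=2)
Line 6: ['as', 'library'] (min_width=10, slack=1)
Line 7: ['elephant'] (min_width=8, slack=3)
Line 8: ['new', 'diamond'] (min_width=11, slack=0)
Line 9: ['train'] (min_width=5, slack=6)
Line 10: ['window'] (min_width=6, slack=5)
Line 11: ['library'] (min_width=7, slack=4)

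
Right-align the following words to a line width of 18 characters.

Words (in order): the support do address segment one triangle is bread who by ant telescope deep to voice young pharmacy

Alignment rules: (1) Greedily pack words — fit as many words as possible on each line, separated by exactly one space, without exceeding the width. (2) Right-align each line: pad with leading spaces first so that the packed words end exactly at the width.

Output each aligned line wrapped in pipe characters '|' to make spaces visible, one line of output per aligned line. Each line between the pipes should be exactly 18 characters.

Answer: |    the support do|
|   address segment|
|   one triangle is|
|  bread who by ant|
| telescope deep to|
|       voice young|
|          pharmacy|

Derivation:
Line 1: ['the', 'support', 'do'] (min_width=14, slack=4)
Line 2: ['address', 'segment'] (min_width=15, slack=3)
Line 3: ['one', 'triangle', 'is'] (min_width=15, slack=3)
Line 4: ['bread', 'who', 'by', 'ant'] (min_width=16, slack=2)
Line 5: ['telescope', 'deep', 'to'] (min_width=17, slack=1)
Line 6: ['voice', 'young'] (min_width=11, slack=7)
Line 7: ['pharmacy'] (min_width=8, slack=10)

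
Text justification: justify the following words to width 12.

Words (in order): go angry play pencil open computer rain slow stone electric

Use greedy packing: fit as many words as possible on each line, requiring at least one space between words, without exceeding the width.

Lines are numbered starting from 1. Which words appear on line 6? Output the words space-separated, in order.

Answer: stone

Derivation:
Line 1: ['go', 'angry'] (min_width=8, slack=4)
Line 2: ['play', 'pencil'] (min_width=11, slack=1)
Line 3: ['open'] (min_width=4, slack=8)
Line 4: ['computer'] (min_width=8, slack=4)
Line 5: ['rain', 'slow'] (min_width=9, slack=3)
Line 6: ['stone'] (min_width=5, slack=7)
Line 7: ['electric'] (min_width=8, slack=4)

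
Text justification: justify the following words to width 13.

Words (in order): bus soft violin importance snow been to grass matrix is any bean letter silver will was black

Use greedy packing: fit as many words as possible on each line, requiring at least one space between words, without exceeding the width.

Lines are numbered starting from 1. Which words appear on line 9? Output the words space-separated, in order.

Answer: black

Derivation:
Line 1: ['bus', 'soft'] (min_width=8, slack=5)
Line 2: ['violin'] (min_width=6, slack=7)
Line 3: ['importance'] (min_width=10, slack=3)
Line 4: ['snow', 'been', 'to'] (min_width=12, slack=1)
Line 5: ['grass', 'matrix'] (min_width=12, slack=1)
Line 6: ['is', 'any', 'bean'] (min_width=11, slack=2)
Line 7: ['letter', 'silver'] (min_width=13, slack=0)
Line 8: ['will', 'was'] (min_width=8, slack=5)
Line 9: ['black'] (min_width=5, slack=8)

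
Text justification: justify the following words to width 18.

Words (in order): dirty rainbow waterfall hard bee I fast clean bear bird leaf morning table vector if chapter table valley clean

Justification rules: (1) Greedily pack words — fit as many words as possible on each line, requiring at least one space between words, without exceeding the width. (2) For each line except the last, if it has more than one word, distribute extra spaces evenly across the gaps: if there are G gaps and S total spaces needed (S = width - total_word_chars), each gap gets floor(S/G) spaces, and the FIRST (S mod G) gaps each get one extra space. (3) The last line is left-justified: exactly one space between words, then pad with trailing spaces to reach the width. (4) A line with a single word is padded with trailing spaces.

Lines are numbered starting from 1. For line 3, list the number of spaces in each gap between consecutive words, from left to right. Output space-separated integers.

Line 1: ['dirty', 'rainbow'] (min_width=13, slack=5)
Line 2: ['waterfall', 'hard', 'bee'] (min_width=18, slack=0)
Line 3: ['I', 'fast', 'clean', 'bear'] (min_width=17, slack=1)
Line 4: ['bird', 'leaf', 'morning'] (min_width=17, slack=1)
Line 5: ['table', 'vector', 'if'] (min_width=15, slack=3)
Line 6: ['chapter', 'table'] (min_width=13, slack=5)
Line 7: ['valley', 'clean'] (min_width=12, slack=6)

Answer: 2 1 1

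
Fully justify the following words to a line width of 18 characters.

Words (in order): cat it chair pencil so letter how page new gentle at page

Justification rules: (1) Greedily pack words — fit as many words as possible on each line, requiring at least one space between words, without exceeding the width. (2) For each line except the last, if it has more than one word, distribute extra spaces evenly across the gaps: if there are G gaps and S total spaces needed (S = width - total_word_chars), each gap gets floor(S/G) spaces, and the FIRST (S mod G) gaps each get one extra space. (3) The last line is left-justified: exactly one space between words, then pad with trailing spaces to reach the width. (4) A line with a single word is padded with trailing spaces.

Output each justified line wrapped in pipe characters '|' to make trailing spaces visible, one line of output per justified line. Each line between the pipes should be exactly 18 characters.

Answer: |cat    it    chair|
|pencil  so  letter|
|how    page    new|
|gentle at page    |

Derivation:
Line 1: ['cat', 'it', 'chair'] (min_width=12, slack=6)
Line 2: ['pencil', 'so', 'letter'] (min_width=16, slack=2)
Line 3: ['how', 'page', 'new'] (min_width=12, slack=6)
Line 4: ['gentle', 'at', 'page'] (min_width=14, slack=4)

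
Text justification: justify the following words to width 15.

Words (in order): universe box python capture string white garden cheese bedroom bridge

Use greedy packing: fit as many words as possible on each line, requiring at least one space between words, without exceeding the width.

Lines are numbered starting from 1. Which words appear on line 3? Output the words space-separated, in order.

Line 1: ['universe', 'box'] (min_width=12, slack=3)
Line 2: ['python', 'capture'] (min_width=14, slack=1)
Line 3: ['string', 'white'] (min_width=12, slack=3)
Line 4: ['garden', 'cheese'] (min_width=13, slack=2)
Line 5: ['bedroom', 'bridge'] (min_width=14, slack=1)

Answer: string white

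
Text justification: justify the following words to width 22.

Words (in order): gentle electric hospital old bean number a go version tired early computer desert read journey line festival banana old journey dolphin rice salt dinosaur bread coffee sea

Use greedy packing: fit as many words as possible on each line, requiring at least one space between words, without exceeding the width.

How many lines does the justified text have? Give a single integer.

Answer: 9

Derivation:
Line 1: ['gentle', 'electric'] (min_width=15, slack=7)
Line 2: ['hospital', 'old', 'bean'] (min_width=17, slack=5)
Line 3: ['number', 'a', 'go', 'version'] (min_width=19, slack=3)
Line 4: ['tired', 'early', 'computer'] (min_width=20, slack=2)
Line 5: ['desert', 'read', 'journey'] (min_width=19, slack=3)
Line 6: ['line', 'festival', 'banana'] (min_width=20, slack=2)
Line 7: ['old', 'journey', 'dolphin'] (min_width=19, slack=3)
Line 8: ['rice', 'salt', 'dinosaur'] (min_width=18, slack=4)
Line 9: ['bread', 'coffee', 'sea'] (min_width=16, slack=6)
Total lines: 9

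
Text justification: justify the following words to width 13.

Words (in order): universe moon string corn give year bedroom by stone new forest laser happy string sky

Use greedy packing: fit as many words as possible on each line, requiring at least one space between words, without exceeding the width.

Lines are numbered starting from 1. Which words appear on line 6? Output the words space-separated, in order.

Line 1: ['universe', 'moon'] (min_width=13, slack=0)
Line 2: ['string', 'corn'] (min_width=11, slack=2)
Line 3: ['give', 'year'] (min_width=9, slack=4)
Line 4: ['bedroom', 'by'] (min_width=10, slack=3)
Line 5: ['stone', 'new'] (min_width=9, slack=4)
Line 6: ['forest', 'laser'] (min_width=12, slack=1)
Line 7: ['happy', 'string'] (min_width=12, slack=1)
Line 8: ['sky'] (min_width=3, slack=10)

Answer: forest laser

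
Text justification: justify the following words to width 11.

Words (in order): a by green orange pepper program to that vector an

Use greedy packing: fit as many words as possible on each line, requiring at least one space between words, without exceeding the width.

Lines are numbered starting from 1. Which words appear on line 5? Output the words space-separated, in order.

Line 1: ['a', 'by', 'green'] (min_width=10, slack=1)
Line 2: ['orange'] (min_width=6, slack=5)
Line 3: ['pepper'] (min_width=6, slack=5)
Line 4: ['program', 'to'] (min_width=10, slack=1)
Line 5: ['that', 'vector'] (min_width=11, slack=0)
Line 6: ['an'] (min_width=2, slack=9)

Answer: that vector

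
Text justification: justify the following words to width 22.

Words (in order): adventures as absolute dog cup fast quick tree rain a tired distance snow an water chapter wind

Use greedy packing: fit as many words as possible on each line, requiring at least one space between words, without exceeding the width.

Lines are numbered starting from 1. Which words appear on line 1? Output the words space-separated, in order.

Answer: adventures as absolute

Derivation:
Line 1: ['adventures', 'as', 'absolute'] (min_width=22, slack=0)
Line 2: ['dog', 'cup', 'fast', 'quick'] (min_width=18, slack=4)
Line 3: ['tree', 'rain', 'a', 'tired'] (min_width=17, slack=5)
Line 4: ['distance', 'snow', 'an', 'water'] (min_width=22, slack=0)
Line 5: ['chapter', 'wind'] (min_width=12, slack=10)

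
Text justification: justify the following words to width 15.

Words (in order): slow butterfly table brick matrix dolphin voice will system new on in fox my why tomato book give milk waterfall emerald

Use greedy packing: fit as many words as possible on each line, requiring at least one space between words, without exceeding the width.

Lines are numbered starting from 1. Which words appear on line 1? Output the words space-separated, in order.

Answer: slow butterfly

Derivation:
Line 1: ['slow', 'butterfly'] (min_width=14, slack=1)
Line 2: ['table', 'brick'] (min_width=11, slack=4)
Line 3: ['matrix', 'dolphin'] (min_width=14, slack=1)
Line 4: ['voice', 'will'] (min_width=10, slack=5)
Line 5: ['system', 'new', 'on'] (min_width=13, slack=2)
Line 6: ['in', 'fox', 'my', 'why'] (min_width=13, slack=2)
Line 7: ['tomato', 'book'] (min_width=11, slack=4)
Line 8: ['give', 'milk'] (min_width=9, slack=6)
Line 9: ['waterfall'] (min_width=9, slack=6)
Line 10: ['emerald'] (min_width=7, slack=8)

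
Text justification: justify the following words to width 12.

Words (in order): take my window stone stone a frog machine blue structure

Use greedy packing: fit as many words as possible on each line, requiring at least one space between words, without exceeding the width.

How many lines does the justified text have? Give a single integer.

Line 1: ['take', 'my'] (min_width=7, slack=5)
Line 2: ['window', 'stone'] (min_width=12, slack=0)
Line 3: ['stone', 'a', 'frog'] (min_width=12, slack=0)
Line 4: ['machine', 'blue'] (min_width=12, slack=0)
Line 5: ['structure'] (min_width=9, slack=3)
Total lines: 5

Answer: 5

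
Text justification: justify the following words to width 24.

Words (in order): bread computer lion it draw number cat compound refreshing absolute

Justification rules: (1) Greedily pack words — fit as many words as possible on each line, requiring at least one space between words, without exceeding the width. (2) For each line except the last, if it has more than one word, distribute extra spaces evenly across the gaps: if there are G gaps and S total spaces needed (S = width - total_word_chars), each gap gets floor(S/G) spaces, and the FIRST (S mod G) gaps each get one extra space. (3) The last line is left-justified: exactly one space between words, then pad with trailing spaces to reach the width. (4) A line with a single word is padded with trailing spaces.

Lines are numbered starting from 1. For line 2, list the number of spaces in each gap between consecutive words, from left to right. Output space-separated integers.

Answer: 1 1 1

Derivation:
Line 1: ['bread', 'computer', 'lion', 'it'] (min_width=22, slack=2)
Line 2: ['draw', 'number', 'cat', 'compound'] (min_width=24, slack=0)
Line 3: ['refreshing', 'absolute'] (min_width=19, slack=5)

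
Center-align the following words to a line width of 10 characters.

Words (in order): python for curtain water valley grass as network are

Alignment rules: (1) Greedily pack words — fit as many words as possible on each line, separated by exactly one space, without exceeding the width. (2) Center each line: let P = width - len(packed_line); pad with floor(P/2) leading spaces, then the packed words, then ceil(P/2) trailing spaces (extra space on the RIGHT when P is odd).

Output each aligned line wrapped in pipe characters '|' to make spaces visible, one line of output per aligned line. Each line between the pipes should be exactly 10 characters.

Line 1: ['python', 'for'] (min_width=10, slack=0)
Line 2: ['curtain'] (min_width=7, slack=3)
Line 3: ['water'] (min_width=5, slack=5)
Line 4: ['valley'] (min_width=6, slack=4)
Line 5: ['grass', 'as'] (min_width=8, slack=2)
Line 6: ['network'] (min_width=7, slack=3)
Line 7: ['are'] (min_width=3, slack=7)

Answer: |python for|
| curtain  |
|  water   |
|  valley  |
| grass as |
| network  |
|   are    |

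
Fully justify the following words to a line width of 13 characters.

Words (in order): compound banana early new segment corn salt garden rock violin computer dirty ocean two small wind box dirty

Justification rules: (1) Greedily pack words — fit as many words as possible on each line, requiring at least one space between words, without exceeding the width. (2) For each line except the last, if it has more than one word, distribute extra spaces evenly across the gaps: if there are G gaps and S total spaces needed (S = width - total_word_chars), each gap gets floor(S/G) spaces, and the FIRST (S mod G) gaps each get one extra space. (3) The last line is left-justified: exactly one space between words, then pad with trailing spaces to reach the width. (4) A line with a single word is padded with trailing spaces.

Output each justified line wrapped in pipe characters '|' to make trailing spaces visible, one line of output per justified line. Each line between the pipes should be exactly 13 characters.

Line 1: ['compound'] (min_width=8, slack=5)
Line 2: ['banana', 'early'] (min_width=12, slack=1)
Line 3: ['new', 'segment'] (min_width=11, slack=2)
Line 4: ['corn', 'salt'] (min_width=9, slack=4)
Line 5: ['garden', 'rock'] (min_width=11, slack=2)
Line 6: ['violin'] (min_width=6, slack=7)
Line 7: ['computer'] (min_width=8, slack=5)
Line 8: ['dirty', 'ocean'] (min_width=11, slack=2)
Line 9: ['two', 'small'] (min_width=9, slack=4)
Line 10: ['wind', 'box'] (min_width=8, slack=5)
Line 11: ['dirty'] (min_width=5, slack=8)

Answer: |compound     |
|banana  early|
|new   segment|
|corn     salt|
|garden   rock|
|violin       |
|computer     |
|dirty   ocean|
|two     small|
|wind      box|
|dirty        |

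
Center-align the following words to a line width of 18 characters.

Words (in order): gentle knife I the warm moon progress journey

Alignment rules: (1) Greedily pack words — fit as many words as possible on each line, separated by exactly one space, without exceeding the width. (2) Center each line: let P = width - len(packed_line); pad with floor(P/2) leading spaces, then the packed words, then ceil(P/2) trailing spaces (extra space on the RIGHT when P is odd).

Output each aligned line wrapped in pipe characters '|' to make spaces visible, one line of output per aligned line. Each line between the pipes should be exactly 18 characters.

Line 1: ['gentle', 'knife', 'I', 'the'] (min_width=18, slack=0)
Line 2: ['warm', 'moon', 'progress'] (min_width=18, slack=0)
Line 3: ['journey'] (min_width=7, slack=11)

Answer: |gentle knife I the|
|warm moon progress|
|     journey      |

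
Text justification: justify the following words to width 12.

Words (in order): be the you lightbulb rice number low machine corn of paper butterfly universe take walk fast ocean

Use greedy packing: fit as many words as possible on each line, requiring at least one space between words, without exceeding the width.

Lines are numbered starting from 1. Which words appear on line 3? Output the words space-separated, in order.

Answer: rice number

Derivation:
Line 1: ['be', 'the', 'you'] (min_width=10, slack=2)
Line 2: ['lightbulb'] (min_width=9, slack=3)
Line 3: ['rice', 'number'] (min_width=11, slack=1)
Line 4: ['low', 'machine'] (min_width=11, slack=1)
Line 5: ['corn', 'of'] (min_width=7, slack=5)
Line 6: ['paper'] (min_width=5, slack=7)
Line 7: ['butterfly'] (min_width=9, slack=3)
Line 8: ['universe'] (min_width=8, slack=4)
Line 9: ['take', 'walk'] (min_width=9, slack=3)
Line 10: ['fast', 'ocean'] (min_width=10, slack=2)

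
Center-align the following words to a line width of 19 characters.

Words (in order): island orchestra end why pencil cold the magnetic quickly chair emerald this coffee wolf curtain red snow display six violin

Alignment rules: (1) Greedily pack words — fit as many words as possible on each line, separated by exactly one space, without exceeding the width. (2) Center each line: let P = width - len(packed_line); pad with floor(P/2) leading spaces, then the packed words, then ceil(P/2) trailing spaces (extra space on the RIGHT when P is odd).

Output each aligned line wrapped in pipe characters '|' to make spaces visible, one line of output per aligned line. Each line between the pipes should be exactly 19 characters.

Answer: | island orchestra  |
|end why pencil cold|
|   the magnetic    |
|   quickly chair   |
|emerald this coffee|
| wolf curtain red  |
| snow display six  |
|      violin       |

Derivation:
Line 1: ['island', 'orchestra'] (min_width=16, slack=3)
Line 2: ['end', 'why', 'pencil', 'cold'] (min_width=19, slack=0)
Line 3: ['the', 'magnetic'] (min_width=12, slack=7)
Line 4: ['quickly', 'chair'] (min_width=13, slack=6)
Line 5: ['emerald', 'this', 'coffee'] (min_width=19, slack=0)
Line 6: ['wolf', 'curtain', 'red'] (min_width=16, slack=3)
Line 7: ['snow', 'display', 'six'] (min_width=16, slack=3)
Line 8: ['violin'] (min_width=6, slack=13)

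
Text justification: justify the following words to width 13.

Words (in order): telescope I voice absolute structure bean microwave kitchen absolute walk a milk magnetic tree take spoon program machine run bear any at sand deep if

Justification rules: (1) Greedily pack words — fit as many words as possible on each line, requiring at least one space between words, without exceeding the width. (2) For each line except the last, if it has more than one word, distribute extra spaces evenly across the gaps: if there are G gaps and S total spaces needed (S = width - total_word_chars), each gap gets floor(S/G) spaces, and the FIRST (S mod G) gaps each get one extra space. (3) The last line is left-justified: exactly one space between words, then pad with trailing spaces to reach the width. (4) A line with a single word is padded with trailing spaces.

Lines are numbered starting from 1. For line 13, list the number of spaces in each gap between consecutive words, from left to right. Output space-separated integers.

Line 1: ['telescope', 'I'] (min_width=11, slack=2)
Line 2: ['voice'] (min_width=5, slack=8)
Line 3: ['absolute'] (min_width=8, slack=5)
Line 4: ['structure'] (min_width=9, slack=4)
Line 5: ['bean'] (min_width=4, slack=9)
Line 6: ['microwave'] (min_width=9, slack=4)
Line 7: ['kitchen'] (min_width=7, slack=6)
Line 8: ['absolute', 'walk'] (min_width=13, slack=0)
Line 9: ['a', 'milk'] (min_width=6, slack=7)
Line 10: ['magnetic', 'tree'] (min_width=13, slack=0)
Line 11: ['take', 'spoon'] (min_width=10, slack=3)
Line 12: ['program'] (min_width=7, slack=6)
Line 13: ['machine', 'run'] (min_width=11, slack=2)
Line 14: ['bear', 'any', 'at'] (min_width=11, slack=2)
Line 15: ['sand', 'deep', 'if'] (min_width=12, slack=1)

Answer: 3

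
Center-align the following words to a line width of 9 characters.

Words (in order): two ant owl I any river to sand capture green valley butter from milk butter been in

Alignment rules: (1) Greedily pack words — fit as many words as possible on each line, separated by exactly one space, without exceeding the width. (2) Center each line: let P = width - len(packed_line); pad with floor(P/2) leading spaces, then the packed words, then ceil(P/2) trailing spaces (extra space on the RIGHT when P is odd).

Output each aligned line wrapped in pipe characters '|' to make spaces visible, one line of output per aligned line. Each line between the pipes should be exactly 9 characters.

Line 1: ['two', 'ant'] (min_width=7, slack=2)
Line 2: ['owl', 'I', 'any'] (min_width=9, slack=0)
Line 3: ['river', 'to'] (min_width=8, slack=1)
Line 4: ['sand'] (min_width=4, slack=5)
Line 5: ['capture'] (min_width=7, slack=2)
Line 6: ['green'] (min_width=5, slack=4)
Line 7: ['valley'] (min_width=6, slack=3)
Line 8: ['butter'] (min_width=6, slack=3)
Line 9: ['from', 'milk'] (min_width=9, slack=0)
Line 10: ['butter'] (min_width=6, slack=3)
Line 11: ['been', 'in'] (min_width=7, slack=2)

Answer: | two ant |
|owl I any|
|river to |
|  sand   |
| capture |
|  green  |
| valley  |
| butter  |
|from milk|
| butter  |
| been in |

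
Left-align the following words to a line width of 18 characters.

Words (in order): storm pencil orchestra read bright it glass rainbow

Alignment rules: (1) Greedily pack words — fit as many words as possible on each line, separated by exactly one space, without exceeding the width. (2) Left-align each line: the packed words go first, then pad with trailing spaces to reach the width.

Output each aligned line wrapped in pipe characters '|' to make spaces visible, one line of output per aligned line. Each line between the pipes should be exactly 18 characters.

Answer: |storm pencil      |
|orchestra read    |
|bright it glass   |
|rainbow           |

Derivation:
Line 1: ['storm', 'pencil'] (min_width=12, slack=6)
Line 2: ['orchestra', 'read'] (min_width=14, slack=4)
Line 3: ['bright', 'it', 'glass'] (min_width=15, slack=3)
Line 4: ['rainbow'] (min_width=7, slack=11)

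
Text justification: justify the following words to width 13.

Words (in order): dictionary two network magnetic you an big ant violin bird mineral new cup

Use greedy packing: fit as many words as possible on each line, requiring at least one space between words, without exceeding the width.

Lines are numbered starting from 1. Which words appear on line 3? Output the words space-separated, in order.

Line 1: ['dictionary'] (min_width=10, slack=3)
Line 2: ['two', 'network'] (min_width=11, slack=2)
Line 3: ['magnetic', 'you'] (min_width=12, slack=1)
Line 4: ['an', 'big', 'ant'] (min_width=10, slack=3)
Line 5: ['violin', 'bird'] (min_width=11, slack=2)
Line 6: ['mineral', 'new'] (min_width=11, slack=2)
Line 7: ['cup'] (min_width=3, slack=10)

Answer: magnetic you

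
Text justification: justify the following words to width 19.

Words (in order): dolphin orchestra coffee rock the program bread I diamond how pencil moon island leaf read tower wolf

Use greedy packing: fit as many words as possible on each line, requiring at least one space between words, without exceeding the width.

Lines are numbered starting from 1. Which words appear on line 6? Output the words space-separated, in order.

Line 1: ['dolphin', 'orchestra'] (min_width=17, slack=2)
Line 2: ['coffee', 'rock', 'the'] (min_width=15, slack=4)
Line 3: ['program', 'bread', 'I'] (min_width=15, slack=4)
Line 4: ['diamond', 'how', 'pencil'] (min_width=18, slack=1)
Line 5: ['moon', 'island', 'leaf'] (min_width=16, slack=3)
Line 6: ['read', 'tower', 'wolf'] (min_width=15, slack=4)

Answer: read tower wolf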